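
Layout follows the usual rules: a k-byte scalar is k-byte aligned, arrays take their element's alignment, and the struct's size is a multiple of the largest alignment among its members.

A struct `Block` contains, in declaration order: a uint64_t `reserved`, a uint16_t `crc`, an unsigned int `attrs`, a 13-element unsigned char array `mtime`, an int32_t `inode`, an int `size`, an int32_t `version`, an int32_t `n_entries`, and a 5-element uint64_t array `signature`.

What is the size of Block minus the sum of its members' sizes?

5

0..8  reserved  (8B, 8-aligned)
8..10  crc  (2B, 2-aligned)
10..12  -- padding (2B)
12..16  attrs  (4B, 4-aligned)
16..29  mtime  (13B, 1-aligned)
29..32  -- padding (3B)
32..36  inode  (4B, 4-aligned)
36..40  size  (4B, 4-aligned)
40..44  version  (4B, 4-aligned)
44..48  n_entries  (4B, 4-aligned)
48..88  signature  (40B, 8-aligned)
sizeof = 88, alignof = 8
data bytes 83, size 88 → padding 5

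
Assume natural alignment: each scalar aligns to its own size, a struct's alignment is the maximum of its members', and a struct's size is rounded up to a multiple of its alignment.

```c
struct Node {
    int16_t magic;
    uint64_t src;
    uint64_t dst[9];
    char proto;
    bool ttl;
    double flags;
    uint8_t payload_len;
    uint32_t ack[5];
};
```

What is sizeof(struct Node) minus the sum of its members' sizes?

@0: magic [2B, align 2] → 2
+6 pad (align 8)
@8: src [8B, align 8] → 16
@16: dst [72B, align 8] → 88
@88: proto [1B, align 1] → 89
@89: ttl [1B, align 1] → 90
+6 pad (align 8)
@96: flags [8B, align 8] → 104
@104: payload_len [1B, align 1] → 105
+3 pad (align 4)
@108: ack [20B, align 4] → 128
size 128, align 8
data bytes 113, size 128 → padding 15

15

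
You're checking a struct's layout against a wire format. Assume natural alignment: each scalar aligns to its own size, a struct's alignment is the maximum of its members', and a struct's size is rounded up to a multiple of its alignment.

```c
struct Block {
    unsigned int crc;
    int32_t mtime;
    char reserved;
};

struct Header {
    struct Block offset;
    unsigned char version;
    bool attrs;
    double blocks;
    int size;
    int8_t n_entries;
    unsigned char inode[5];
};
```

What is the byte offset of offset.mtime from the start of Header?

4

Block: 0..4  crc  (4B, 4-aligned); 4..8  mtime  (4B, 4-aligned); 8..9  reserved  (1B, 1-aligned); 9..12  -- tail padding (3B); sizeof = 12, alignof = 4
0..12  offset  (12B, 4-aligned)
within Block: mtime at 4
0 + 4 = 4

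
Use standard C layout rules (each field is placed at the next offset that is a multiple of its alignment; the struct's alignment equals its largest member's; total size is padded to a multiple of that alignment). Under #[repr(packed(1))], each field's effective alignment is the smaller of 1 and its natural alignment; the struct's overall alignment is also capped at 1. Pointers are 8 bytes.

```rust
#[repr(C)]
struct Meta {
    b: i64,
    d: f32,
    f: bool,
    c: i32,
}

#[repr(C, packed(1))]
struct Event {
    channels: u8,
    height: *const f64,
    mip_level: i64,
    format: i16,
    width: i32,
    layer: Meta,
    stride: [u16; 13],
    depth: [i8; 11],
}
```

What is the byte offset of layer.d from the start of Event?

31

Meta: @0: b [8B, align 8] → 8; @8: d [4B, align 4] → 12; @12: f [1B, align 1] → 13; +3 pad (align 4); @16: c [4B, align 4] → 20; +4 tail pad (align 8); size 24, align 8
@0: channels [1B, align 1] → 1
@1: height [8B, align 1] → 9
@9: mip_level [8B, align 1] → 17
@17: format [2B, align 1] → 19
@19: width [4B, align 1] → 23
@23: layer [24B, align 1] → 47
within Meta: d at 8
23 + 8 = 31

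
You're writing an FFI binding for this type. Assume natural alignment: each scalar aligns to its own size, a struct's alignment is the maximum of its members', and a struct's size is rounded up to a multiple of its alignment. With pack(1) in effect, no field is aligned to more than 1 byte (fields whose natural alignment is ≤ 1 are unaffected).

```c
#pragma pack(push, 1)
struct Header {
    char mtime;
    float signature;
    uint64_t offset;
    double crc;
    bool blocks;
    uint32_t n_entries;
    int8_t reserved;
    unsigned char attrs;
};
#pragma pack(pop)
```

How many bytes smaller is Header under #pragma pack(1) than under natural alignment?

natural layout:
  mtime at 0 (size 1, align 1) → ends 1
  pad 3 to align 4 for signature
  signature at 4 (size 4, align 4) → ends 8
  offset at 8 (size 8, align 8) → ends 16
  crc at 16 (size 8, align 8) → ends 24
  blocks at 24 (size 1, align 1) → ends 25
  pad 3 to align 4 for n_entries
  n_entries at 28 (size 4, align 4) → ends 32
  reserved at 32 (size 1, align 1) → ends 33
  attrs at 33 (size 1, align 1) → ends 34
  tail pad 6 to reach multiple of 8
  total 40 bytes, alignment 8
packed(1) layout:
  mtime at 0 (size 1, align 1) → ends 1
  signature at 1 (size 4, align 1) → ends 5
  offset at 5 (size 8, align 1) → ends 13
  crc at 13 (size 8, align 1) → ends 21
  blocks at 21 (size 1, align 1) → ends 22
  n_entries at 22 (size 4, align 1) → ends 26
  reserved at 26 (size 1, align 1) → ends 27
  attrs at 27 (size 1, align 1) → ends 28
  total 28 bytes, alignment 1
40 − 28 = 12

12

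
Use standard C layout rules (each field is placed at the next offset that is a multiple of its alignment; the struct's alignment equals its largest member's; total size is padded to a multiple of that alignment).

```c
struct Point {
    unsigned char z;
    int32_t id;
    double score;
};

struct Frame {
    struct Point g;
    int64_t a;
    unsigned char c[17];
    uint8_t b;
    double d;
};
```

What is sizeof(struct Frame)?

Point: z at 0 (size 1, align 1) → ends 1; pad 3 to align 4 for id; id at 4 (size 4, align 4) → ends 8; score at 8 (size 8, align 8) → ends 16; total 16 bytes, alignment 8
g at 0 (size 16, align 8) → ends 16
a at 16 (size 8, align 8) → ends 24
c at 24 (size 17, align 1) → ends 41
b at 41 (size 1, align 1) → ends 42
pad 6 to align 8 for d
d at 48 (size 8, align 8) → ends 56
total 56 bytes, alignment 8

56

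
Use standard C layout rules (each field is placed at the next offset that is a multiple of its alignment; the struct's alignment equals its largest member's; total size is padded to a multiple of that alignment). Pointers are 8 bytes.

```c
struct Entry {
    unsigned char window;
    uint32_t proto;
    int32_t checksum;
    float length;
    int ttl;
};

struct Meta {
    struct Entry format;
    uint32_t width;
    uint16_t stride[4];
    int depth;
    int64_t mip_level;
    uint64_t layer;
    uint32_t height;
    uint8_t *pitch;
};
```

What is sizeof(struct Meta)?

Entry: @0: window [1B, align 1] → 1; +3 pad (align 4); @4: proto [4B, align 4] → 8; @8: checksum [4B, align 4] → 12; @12: length [4B, align 4] → 16; @16: ttl [4B, align 4] → 20; size 20, align 4
@0: format [20B, align 4] → 20
@20: width [4B, align 4] → 24
@24: stride [8B, align 2] → 32
@32: depth [4B, align 4] → 36
+4 pad (align 8)
@40: mip_level [8B, align 8] → 48
@48: layer [8B, align 8] → 56
@56: height [4B, align 4] → 60
+4 pad (align 8)
@64: pitch [8B, align 8] → 72
size 72, align 8

72 bytes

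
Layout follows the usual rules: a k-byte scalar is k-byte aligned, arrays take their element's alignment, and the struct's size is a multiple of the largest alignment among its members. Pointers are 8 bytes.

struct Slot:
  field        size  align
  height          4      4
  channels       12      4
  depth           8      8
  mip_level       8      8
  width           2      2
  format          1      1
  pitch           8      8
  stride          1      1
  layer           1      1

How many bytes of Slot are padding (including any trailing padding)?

0..4  height  (4B, 4-aligned)
4..16  channels  (12B, 4-aligned)
16..24  depth  (8B, 8-aligned)
24..32  mip_level  (8B, 8-aligned)
32..34  width  (2B, 2-aligned)
34..35  format  (1B, 1-aligned)
35..40  -- padding (5B)
40..48  pitch  (8B, 8-aligned)
48..49  stride  (1B, 1-aligned)
49..50  layer  (1B, 1-aligned)
50..56  -- tail padding (6B)
sizeof = 56, alignof = 8
data bytes 45, size 56 → padding 11

11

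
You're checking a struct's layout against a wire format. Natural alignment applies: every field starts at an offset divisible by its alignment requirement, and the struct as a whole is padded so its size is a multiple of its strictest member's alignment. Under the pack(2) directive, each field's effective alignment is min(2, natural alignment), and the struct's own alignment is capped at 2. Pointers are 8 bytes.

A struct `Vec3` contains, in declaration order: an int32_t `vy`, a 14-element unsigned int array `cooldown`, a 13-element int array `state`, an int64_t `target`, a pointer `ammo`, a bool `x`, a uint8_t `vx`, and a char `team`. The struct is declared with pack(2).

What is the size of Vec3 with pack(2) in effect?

vy at 0 (size 4, align 2) → ends 4
cooldown at 4 (size 56, align 2) → ends 60
state at 60 (size 52, align 2) → ends 112
target at 112 (size 8, align 2) → ends 120
ammo at 120 (size 8, align 2) → ends 128
x at 128 (size 1, align 1) → ends 129
vx at 129 (size 1, align 1) → ends 130
team at 130 (size 1, align 1) → ends 131
tail pad 1 to reach multiple of 2
total 132 bytes, alignment 2

132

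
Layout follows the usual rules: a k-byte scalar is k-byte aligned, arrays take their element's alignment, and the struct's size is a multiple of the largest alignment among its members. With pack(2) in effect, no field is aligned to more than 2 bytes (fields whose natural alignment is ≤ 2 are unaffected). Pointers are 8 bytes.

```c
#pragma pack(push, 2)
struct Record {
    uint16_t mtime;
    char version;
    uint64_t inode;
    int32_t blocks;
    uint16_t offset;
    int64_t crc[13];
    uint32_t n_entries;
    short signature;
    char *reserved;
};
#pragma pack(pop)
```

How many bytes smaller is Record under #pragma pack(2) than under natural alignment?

8

natural layout:
  0..2  mtime  (2B, 2-aligned)
  2..3  version  (1B, 1-aligned)
  3..8  -- padding (5B)
  8..16  inode  (8B, 8-aligned)
  16..20  blocks  (4B, 4-aligned)
  20..22  offset  (2B, 2-aligned)
  22..24  -- padding (2B)
  24..128  crc  (104B, 8-aligned)
  128..132  n_entries  (4B, 4-aligned)
  132..134  signature  (2B, 2-aligned)
  134..136  -- padding (2B)
  136..144  reserved  (8B, 8-aligned)
  sizeof = 144, alignof = 8
packed(2) layout:
  0..2  mtime  (2B, 2-aligned)
  2..3  version  (1B, 1-aligned)
  3..4  -- padding (1B)
  4..12  inode  (8B, 2-aligned)
  12..16  blocks  (4B, 2-aligned)
  16..18  offset  (2B, 2-aligned)
  18..122  crc  (104B, 2-aligned)
  122..126  n_entries  (4B, 2-aligned)
  126..128  signature  (2B, 2-aligned)
  128..136  reserved  (8B, 2-aligned)
  sizeof = 136, alignof = 2
144 − 136 = 8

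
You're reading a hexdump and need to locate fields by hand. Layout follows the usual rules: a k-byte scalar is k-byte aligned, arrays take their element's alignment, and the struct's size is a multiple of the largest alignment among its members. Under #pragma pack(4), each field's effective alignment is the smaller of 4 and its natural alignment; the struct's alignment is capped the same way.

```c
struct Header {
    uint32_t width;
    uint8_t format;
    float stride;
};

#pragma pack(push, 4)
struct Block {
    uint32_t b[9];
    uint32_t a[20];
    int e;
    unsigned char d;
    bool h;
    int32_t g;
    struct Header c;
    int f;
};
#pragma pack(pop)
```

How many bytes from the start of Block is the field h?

121

Header: 0..4  width  (4B, 4-aligned); 4..5  format  (1B, 1-aligned); 5..8  -- padding (3B); 8..12  stride  (4B, 4-aligned); sizeof = 12, alignof = 4
0..36  b  (36B, 4-aligned)
36..116  a  (80B, 4-aligned)
116..120  e  (4B, 4-aligned)
120..121  d  (1B, 1-aligned)
121..122  h  (1B, 1-aligned)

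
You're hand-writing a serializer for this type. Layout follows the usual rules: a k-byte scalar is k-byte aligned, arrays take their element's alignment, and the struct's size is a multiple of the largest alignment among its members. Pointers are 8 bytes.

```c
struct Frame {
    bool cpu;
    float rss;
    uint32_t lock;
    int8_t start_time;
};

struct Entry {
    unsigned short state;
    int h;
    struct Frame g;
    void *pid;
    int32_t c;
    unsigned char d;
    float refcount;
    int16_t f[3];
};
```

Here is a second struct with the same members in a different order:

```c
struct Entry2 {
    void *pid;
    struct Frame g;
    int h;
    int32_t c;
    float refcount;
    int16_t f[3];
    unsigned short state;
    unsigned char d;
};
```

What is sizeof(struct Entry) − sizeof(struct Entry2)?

Frame: 0..1  cpu  (1B, 1-aligned); 1..4  -- padding (3B); 4..8  rss  (4B, 4-aligned); 8..12  lock  (4B, 4-aligned); 12..13  start_time  (1B, 1-aligned); 13..16  -- tail padding (3B); sizeof = 16, alignof = 4
0..2  state  (2B, 2-aligned)
2..4  -- padding (2B)
4..8  h  (4B, 4-aligned)
8..24  g  (16B, 4-aligned)
24..32  pid  (8B, 8-aligned)
32..36  c  (4B, 4-aligned)
36..37  d  (1B, 1-aligned)
37..40  -- padding (3B)
40..44  refcount  (4B, 4-aligned)
44..50  f  (6B, 2-aligned)
50..56  -- tail padding (6B)
sizeof = 56, alignof = 8
— Entry2 —
0..8  pid  (8B, 8-aligned)
8..24  g  (16B, 4-aligned)
24..28  h  (4B, 4-aligned)
28..32  c  (4B, 4-aligned)
32..36  refcount  (4B, 4-aligned)
36..42  f  (6B, 2-aligned)
42..44  state  (2B, 2-aligned)
44..45  d  (1B, 1-aligned)
45..48  -- tail padding (3B)
sizeof = 48, alignof = 8
56 − 48 = 8

8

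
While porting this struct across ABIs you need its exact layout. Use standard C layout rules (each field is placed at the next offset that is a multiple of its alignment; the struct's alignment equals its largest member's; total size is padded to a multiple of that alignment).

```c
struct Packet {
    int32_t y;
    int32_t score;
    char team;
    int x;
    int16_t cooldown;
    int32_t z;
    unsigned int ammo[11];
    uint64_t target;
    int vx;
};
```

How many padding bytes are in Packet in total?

13

0..4  y  (4B, 4-aligned)
4..8  score  (4B, 4-aligned)
8..9  team  (1B, 1-aligned)
9..12  -- padding (3B)
12..16  x  (4B, 4-aligned)
16..18  cooldown  (2B, 2-aligned)
18..20  -- padding (2B)
20..24  z  (4B, 4-aligned)
24..68  ammo  (44B, 4-aligned)
68..72  -- padding (4B)
72..80  target  (8B, 8-aligned)
80..84  vx  (4B, 4-aligned)
84..88  -- tail padding (4B)
sizeof = 88, alignof = 8
data bytes 75, size 88 → padding 13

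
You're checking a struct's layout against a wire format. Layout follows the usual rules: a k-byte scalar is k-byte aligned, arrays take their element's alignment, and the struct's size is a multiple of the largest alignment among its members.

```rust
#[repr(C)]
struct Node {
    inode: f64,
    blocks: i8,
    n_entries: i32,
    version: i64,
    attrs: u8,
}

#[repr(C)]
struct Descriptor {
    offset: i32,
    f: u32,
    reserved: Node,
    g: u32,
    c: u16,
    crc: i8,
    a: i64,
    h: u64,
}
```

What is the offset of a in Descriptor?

48

Node: @0: inode [8B, align 8] → 8; @8: blocks [1B, align 1] → 9; +3 pad (align 4); @12: n_entries [4B, align 4] → 16; @16: version [8B, align 8] → 24; @24: attrs [1B, align 1] → 25; +7 tail pad (align 8); size 32, align 8
@0: offset [4B, align 4] → 4
@4: f [4B, align 4] → 8
@8: reserved [32B, align 8] → 40
@40: g [4B, align 4] → 44
@44: c [2B, align 2] → 46
@46: crc [1B, align 1] → 47
+1 pad (align 8)
@48: a [8B, align 8] → 56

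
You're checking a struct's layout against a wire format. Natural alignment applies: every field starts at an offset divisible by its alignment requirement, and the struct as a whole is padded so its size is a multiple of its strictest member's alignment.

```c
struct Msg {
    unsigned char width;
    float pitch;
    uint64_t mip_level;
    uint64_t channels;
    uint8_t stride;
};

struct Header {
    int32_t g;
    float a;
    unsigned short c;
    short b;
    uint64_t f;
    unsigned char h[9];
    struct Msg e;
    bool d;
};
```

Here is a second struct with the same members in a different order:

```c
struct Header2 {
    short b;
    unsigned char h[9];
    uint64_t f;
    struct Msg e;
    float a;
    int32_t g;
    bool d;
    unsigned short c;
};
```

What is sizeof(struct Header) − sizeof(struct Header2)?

8

Msg: @0: width [1B, align 1] → 1; +3 pad (align 4); @4: pitch [4B, align 4] → 8; @8: mip_level [8B, align 8] → 16; @16: channels [8B, align 8] → 24; @24: stride [1B, align 1] → 25; +7 tail pad (align 8); size 32, align 8
@0: g [4B, align 4] → 4
@4: a [4B, align 4] → 8
@8: c [2B, align 2] → 10
@10: b [2B, align 2] → 12
+4 pad (align 8)
@16: f [8B, align 8] → 24
@24: h [9B, align 1] → 33
+7 pad (align 8)
@40: e [32B, align 8] → 72
@72: d [1B, align 1] → 73
+7 tail pad (align 8)
size 80, align 8
— Header2 —
@0: b [2B, align 2] → 2
@2: h [9B, align 1] → 11
+5 pad (align 8)
@16: f [8B, align 8] → 24
@24: e [32B, align 8] → 56
@56: a [4B, align 4] → 60
@60: g [4B, align 4] → 64
@64: d [1B, align 1] → 65
+1 pad (align 2)
@66: c [2B, align 2] → 68
+4 tail pad (align 8)
size 72, align 8
80 − 72 = 8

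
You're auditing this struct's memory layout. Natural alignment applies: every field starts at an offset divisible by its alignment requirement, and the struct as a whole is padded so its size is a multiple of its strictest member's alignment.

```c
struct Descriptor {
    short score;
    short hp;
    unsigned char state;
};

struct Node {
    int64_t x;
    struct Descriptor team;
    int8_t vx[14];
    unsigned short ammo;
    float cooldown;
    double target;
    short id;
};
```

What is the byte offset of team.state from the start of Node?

12

Descriptor: score at 0 (size 2, align 2) → ends 2; hp at 2 (size 2, align 2) → ends 4; state at 4 (size 1, align 1) → ends 5; tail pad 1 to reach multiple of 2; total 6 bytes, alignment 2
x at 0 (size 8, align 8) → ends 8
team at 8 (size 6, align 2) → ends 14
within Descriptor: state at 4
8 + 4 = 12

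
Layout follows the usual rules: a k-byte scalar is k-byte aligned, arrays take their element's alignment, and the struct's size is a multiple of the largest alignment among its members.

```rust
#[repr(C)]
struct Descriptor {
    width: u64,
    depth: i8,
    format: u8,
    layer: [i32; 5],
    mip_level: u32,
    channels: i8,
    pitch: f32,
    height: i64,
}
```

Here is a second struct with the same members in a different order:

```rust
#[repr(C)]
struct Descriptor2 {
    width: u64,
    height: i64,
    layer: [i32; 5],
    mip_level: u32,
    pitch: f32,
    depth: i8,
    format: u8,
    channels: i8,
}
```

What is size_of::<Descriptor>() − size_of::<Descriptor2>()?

8

width at 0 (size 8, align 8) → ends 8
depth at 8 (size 1, align 1) → ends 9
format at 9 (size 1, align 1) → ends 10
pad 2 to align 4 for layer
layer at 12 (size 20, align 4) → ends 32
mip_level at 32 (size 4, align 4) → ends 36
channels at 36 (size 1, align 1) → ends 37
pad 3 to align 4 for pitch
pitch at 40 (size 4, align 4) → ends 44
pad 4 to align 8 for height
height at 48 (size 8, align 8) → ends 56
total 56 bytes, alignment 8
— Descriptor2 —
width at 0 (size 8, align 8) → ends 8
height at 8 (size 8, align 8) → ends 16
layer at 16 (size 20, align 4) → ends 36
mip_level at 36 (size 4, align 4) → ends 40
pitch at 40 (size 4, align 4) → ends 44
depth at 44 (size 1, align 1) → ends 45
format at 45 (size 1, align 1) → ends 46
channels at 46 (size 1, align 1) → ends 47
tail pad 1 to reach multiple of 8
total 48 bytes, alignment 8
56 − 48 = 8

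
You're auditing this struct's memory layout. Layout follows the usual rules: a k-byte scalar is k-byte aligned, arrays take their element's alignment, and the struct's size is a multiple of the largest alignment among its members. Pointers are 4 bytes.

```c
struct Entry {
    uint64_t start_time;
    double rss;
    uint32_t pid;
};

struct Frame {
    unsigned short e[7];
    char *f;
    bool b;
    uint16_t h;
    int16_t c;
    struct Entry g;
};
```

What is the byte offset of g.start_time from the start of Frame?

Entry: @0: start_time [8B, align 8] → 8; @8: rss [8B, align 8] → 16; @16: pid [4B, align 4] → 20; +4 tail pad (align 8); size 24, align 8
@0: e [14B, align 2] → 14
+2 pad (align 4)
@16: f [4B, align 4] → 20
@20: b [1B, align 1] → 21
+1 pad (align 2)
@22: h [2B, align 2] → 24
@24: c [2B, align 2] → 26
+6 pad (align 8)
@32: g [24B, align 8] → 56
within Entry: start_time at 0
32 + 0 = 32

32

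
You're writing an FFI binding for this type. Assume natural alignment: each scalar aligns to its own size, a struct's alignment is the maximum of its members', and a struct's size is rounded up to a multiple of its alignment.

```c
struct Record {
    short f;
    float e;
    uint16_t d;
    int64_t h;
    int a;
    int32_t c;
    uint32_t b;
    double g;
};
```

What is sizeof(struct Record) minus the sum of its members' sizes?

12

f at 0 (size 2, align 2) → ends 2
pad 2 to align 4 for e
e at 4 (size 4, align 4) → ends 8
d at 8 (size 2, align 2) → ends 10
pad 6 to align 8 for h
h at 16 (size 8, align 8) → ends 24
a at 24 (size 4, align 4) → ends 28
c at 28 (size 4, align 4) → ends 32
b at 32 (size 4, align 4) → ends 36
pad 4 to align 8 for g
g at 40 (size 8, align 8) → ends 48
total 48 bytes, alignment 8
data bytes 36, size 48 → padding 12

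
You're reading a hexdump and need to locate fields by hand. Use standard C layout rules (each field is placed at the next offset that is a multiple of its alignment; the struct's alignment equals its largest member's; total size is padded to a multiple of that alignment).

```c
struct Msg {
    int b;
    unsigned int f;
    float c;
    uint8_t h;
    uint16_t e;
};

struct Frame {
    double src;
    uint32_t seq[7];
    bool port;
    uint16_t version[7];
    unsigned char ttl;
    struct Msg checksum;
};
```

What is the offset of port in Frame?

Msg: 0..4  b  (4B, 4-aligned); 4..8  f  (4B, 4-aligned); 8..12  c  (4B, 4-aligned); 12..13  h  (1B, 1-aligned); 13..14  -- padding (1B); 14..16  e  (2B, 2-aligned); sizeof = 16, alignof = 4
0..8  src  (8B, 8-aligned)
8..36  seq  (28B, 4-aligned)
36..37  port  (1B, 1-aligned)

36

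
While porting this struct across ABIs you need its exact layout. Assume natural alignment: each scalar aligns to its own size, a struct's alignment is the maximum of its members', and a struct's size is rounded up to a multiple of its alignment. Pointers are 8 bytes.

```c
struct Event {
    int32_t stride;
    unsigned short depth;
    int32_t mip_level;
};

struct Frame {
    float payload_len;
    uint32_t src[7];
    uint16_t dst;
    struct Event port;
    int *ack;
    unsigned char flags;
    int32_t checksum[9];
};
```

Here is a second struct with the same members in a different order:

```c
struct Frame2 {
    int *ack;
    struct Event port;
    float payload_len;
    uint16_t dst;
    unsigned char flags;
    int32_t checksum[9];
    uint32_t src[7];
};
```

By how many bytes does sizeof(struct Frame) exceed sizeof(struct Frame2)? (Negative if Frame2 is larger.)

0

Event: @0: stride [4B, align 4] → 4; @4: depth [2B, align 2] → 6; +2 pad (align 4); @8: mip_level [4B, align 4] → 12; size 12, align 4
@0: payload_len [4B, align 4] → 4
@4: src [28B, align 4] → 32
@32: dst [2B, align 2] → 34
+2 pad (align 4)
@36: port [12B, align 4] → 48
@48: ack [8B, align 8] → 56
@56: flags [1B, align 1] → 57
+3 pad (align 4)
@60: checksum [36B, align 4] → 96
size 96, align 8
— Frame2 —
@0: ack [8B, align 8] → 8
@8: port [12B, align 4] → 20
@20: payload_len [4B, align 4] → 24
@24: dst [2B, align 2] → 26
@26: flags [1B, align 1] → 27
+1 pad (align 4)
@28: checksum [36B, align 4] → 64
@64: src [28B, align 4] → 92
+4 tail pad (align 8)
size 96, align 8
96 − 96 = 0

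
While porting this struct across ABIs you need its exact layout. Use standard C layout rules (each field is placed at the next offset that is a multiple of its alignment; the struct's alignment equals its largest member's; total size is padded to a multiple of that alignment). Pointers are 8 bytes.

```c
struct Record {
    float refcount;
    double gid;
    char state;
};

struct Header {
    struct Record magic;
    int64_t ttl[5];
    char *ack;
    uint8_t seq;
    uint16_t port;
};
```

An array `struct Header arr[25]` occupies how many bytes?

Record: refcount at 0 (size 4, align 4) → ends 4; pad 4 to align 8 for gid; gid at 8 (size 8, align 8) → ends 16; state at 16 (size 1, align 1) → ends 17; tail pad 7 to reach multiple of 8; total 24 bytes, alignment 8
magic at 0 (size 24, align 8) → ends 24
ttl at 24 (size 40, align 8) → ends 64
ack at 64 (size 8, align 8) → ends 72
seq at 72 (size 1, align 1) → ends 73
pad 1 to align 2 for port
port at 74 (size 2, align 2) → ends 76
tail pad 4 to reach multiple of 8
total 80 bytes, alignment 8
array of 25: 25 × 80 = 2000

2000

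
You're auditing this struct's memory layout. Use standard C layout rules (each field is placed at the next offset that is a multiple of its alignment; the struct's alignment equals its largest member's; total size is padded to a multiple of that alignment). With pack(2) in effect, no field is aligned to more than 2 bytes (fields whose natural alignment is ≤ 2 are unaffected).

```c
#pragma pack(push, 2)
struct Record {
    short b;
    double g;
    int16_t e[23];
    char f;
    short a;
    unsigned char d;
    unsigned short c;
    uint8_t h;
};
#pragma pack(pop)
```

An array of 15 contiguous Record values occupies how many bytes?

b at 0 (size 2, align 2) → ends 2
g at 2 (size 8, align 2) → ends 10
e at 10 (size 46, align 2) → ends 56
f at 56 (size 1, align 1) → ends 57
pad 1 to align 2 for a
a at 58 (size 2, align 2) → ends 60
d at 60 (size 1, align 1) → ends 61
pad 1 to align 2 for c
c at 62 (size 2, align 2) → ends 64
h at 64 (size 1, align 1) → ends 65
tail pad 1 to reach multiple of 2
total 66 bytes, alignment 2
array of 15: 15 × 66 = 990

990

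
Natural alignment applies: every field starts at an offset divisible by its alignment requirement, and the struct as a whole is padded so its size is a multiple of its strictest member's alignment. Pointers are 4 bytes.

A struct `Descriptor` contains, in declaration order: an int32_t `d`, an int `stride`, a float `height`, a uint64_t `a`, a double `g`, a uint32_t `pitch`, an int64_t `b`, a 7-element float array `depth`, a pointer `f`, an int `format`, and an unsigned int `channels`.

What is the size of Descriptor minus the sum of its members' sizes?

@0: d [4B, align 4] → 4
@4: stride [4B, align 4] → 8
@8: height [4B, align 4] → 12
+4 pad (align 8)
@16: a [8B, align 8] → 24
@24: g [8B, align 8] → 32
@32: pitch [4B, align 4] → 36
+4 pad (align 8)
@40: b [8B, align 8] → 48
@48: depth [28B, align 4] → 76
@76: f [4B, align 4] → 80
@80: format [4B, align 4] → 84
@84: channels [4B, align 4] → 88
size 88, align 8
data bytes 80, size 88 → padding 8

8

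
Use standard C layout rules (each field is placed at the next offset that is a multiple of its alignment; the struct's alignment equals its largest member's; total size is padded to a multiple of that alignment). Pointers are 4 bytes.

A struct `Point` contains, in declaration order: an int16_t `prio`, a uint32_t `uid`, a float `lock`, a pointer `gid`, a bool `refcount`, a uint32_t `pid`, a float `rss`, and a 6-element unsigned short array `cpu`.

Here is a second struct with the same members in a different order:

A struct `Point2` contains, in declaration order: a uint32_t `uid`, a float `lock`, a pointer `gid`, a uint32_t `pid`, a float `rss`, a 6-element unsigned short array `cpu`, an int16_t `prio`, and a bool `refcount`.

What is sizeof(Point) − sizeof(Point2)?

4

0..2  prio  (2B, 2-aligned)
2..4  -- padding (2B)
4..8  uid  (4B, 4-aligned)
8..12  lock  (4B, 4-aligned)
12..16  gid  (4B, 4-aligned)
16..17  refcount  (1B, 1-aligned)
17..20  -- padding (3B)
20..24  pid  (4B, 4-aligned)
24..28  rss  (4B, 4-aligned)
28..40  cpu  (12B, 2-aligned)
sizeof = 40, alignof = 4
— Point2 —
0..4  uid  (4B, 4-aligned)
4..8  lock  (4B, 4-aligned)
8..12  gid  (4B, 4-aligned)
12..16  pid  (4B, 4-aligned)
16..20  rss  (4B, 4-aligned)
20..32  cpu  (12B, 2-aligned)
32..34  prio  (2B, 2-aligned)
34..35  refcount  (1B, 1-aligned)
35..36  -- tail padding (1B)
sizeof = 36, alignof = 4
40 − 36 = 4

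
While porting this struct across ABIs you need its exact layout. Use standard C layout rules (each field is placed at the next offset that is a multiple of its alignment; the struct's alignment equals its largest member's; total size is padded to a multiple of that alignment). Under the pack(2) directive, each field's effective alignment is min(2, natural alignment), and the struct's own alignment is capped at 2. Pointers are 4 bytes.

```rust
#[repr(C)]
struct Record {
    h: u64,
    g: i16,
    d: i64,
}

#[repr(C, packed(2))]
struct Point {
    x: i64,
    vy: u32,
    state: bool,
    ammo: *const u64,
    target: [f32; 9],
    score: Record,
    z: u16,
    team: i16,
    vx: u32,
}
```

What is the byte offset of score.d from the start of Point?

Record: h at 0 (size 8, align 8) → ends 8; g at 8 (size 2, align 2) → ends 10; pad 6 to align 8 for d; d at 16 (size 8, align 8) → ends 24; total 24 bytes, alignment 8
x at 0 (size 8, align 2) → ends 8
vy at 8 (size 4, align 2) → ends 12
state at 12 (size 1, align 1) → ends 13
pad 1 to align 2 for ammo
ammo at 14 (size 4, align 2) → ends 18
target at 18 (size 36, align 2) → ends 54
score at 54 (size 24, align 2) → ends 78
within Record: d at 16
54 + 16 = 70

70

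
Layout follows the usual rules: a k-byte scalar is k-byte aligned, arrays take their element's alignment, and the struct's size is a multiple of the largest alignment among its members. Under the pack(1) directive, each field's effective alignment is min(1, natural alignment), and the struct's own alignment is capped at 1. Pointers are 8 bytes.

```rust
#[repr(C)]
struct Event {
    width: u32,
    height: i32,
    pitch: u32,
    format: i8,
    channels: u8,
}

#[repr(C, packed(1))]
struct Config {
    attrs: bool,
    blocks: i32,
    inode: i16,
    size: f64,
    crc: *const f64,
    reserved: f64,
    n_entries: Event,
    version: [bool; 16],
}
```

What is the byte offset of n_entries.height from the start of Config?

Event: @0: width [4B, align 4] → 4; @4: height [4B, align 4] → 8; @8: pitch [4B, align 4] → 12; @12: format [1B, align 1] → 13; @13: channels [1B, align 1] → 14; +2 tail pad (align 4); size 16, align 4
@0: attrs [1B, align 1] → 1
@1: blocks [4B, align 1] → 5
@5: inode [2B, align 1] → 7
@7: size [8B, align 1] → 15
@15: crc [8B, align 1] → 23
@23: reserved [8B, align 1] → 31
@31: n_entries [16B, align 1] → 47
within Event: height at 4
31 + 4 = 35

35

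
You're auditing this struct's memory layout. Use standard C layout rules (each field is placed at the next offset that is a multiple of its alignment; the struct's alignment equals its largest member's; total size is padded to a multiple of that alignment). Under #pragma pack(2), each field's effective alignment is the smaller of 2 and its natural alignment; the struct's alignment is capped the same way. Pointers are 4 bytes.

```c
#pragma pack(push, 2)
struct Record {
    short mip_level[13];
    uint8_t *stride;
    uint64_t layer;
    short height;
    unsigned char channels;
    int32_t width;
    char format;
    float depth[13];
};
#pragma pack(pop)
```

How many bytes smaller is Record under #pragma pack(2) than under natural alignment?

natural layout:
  mip_level at 0 (size 26, align 2) → ends 26
  pad 2 to align 4 for stride
  stride at 28 (size 4, align 4) → ends 32
  layer at 32 (size 8, align 8) → ends 40
  height at 40 (size 2, align 2) → ends 42
  channels at 42 (size 1, align 1) → ends 43
  pad 1 to align 4 for width
  width at 44 (size 4, align 4) → ends 48
  format at 48 (size 1, align 1) → ends 49
  pad 3 to align 4 for depth
  depth at 52 (size 52, align 4) → ends 104
  total 104 bytes, alignment 8
packed(2) layout:
  mip_level at 0 (size 26, align 2) → ends 26
  stride at 26 (size 4, align 2) → ends 30
  layer at 30 (size 8, align 2) → ends 38
  height at 38 (size 2, align 2) → ends 40
  channels at 40 (size 1, align 1) → ends 41
  pad 1 to align 2 for width
  width at 42 (size 4, align 2) → ends 46
  format at 46 (size 1, align 1) → ends 47
  pad 1 to align 2 for depth
  depth at 48 (size 52, align 2) → ends 100
  total 100 bytes, alignment 2
104 − 100 = 4

4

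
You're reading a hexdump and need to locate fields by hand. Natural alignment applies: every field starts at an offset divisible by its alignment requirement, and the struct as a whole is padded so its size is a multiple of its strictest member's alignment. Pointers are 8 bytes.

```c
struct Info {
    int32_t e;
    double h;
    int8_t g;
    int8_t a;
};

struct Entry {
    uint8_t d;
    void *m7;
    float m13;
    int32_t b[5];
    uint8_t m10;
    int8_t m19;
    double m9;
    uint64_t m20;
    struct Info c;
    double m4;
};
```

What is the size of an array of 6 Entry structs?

576

Info: @0: e [4B, align 4] → 4; +4 pad (align 8); @8: h [8B, align 8] → 16; @16: g [1B, align 1] → 17; @17: a [1B, align 1] → 18; +6 tail pad (align 8); size 24, align 8
@0: d [1B, align 1] → 1
+7 pad (align 8)
@8: m7 [8B, align 8] → 16
@16: m13 [4B, align 4] → 20
@20: b [20B, align 4] → 40
@40: m10 [1B, align 1] → 41
@41: m19 [1B, align 1] → 42
+6 pad (align 8)
@48: m9 [8B, align 8] → 56
@56: m20 [8B, align 8] → 64
@64: c [24B, align 8] → 88
@88: m4 [8B, align 8] → 96
size 96, align 8
array of 6: 6 × 96 = 576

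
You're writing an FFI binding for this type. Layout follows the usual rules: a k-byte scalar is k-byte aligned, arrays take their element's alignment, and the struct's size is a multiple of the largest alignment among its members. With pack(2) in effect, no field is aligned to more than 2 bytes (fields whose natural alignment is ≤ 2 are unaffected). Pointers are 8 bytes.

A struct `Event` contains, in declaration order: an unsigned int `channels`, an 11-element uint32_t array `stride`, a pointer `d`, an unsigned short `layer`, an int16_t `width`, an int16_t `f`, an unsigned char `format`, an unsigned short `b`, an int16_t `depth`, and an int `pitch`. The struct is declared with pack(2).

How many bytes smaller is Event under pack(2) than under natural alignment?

0

natural layout:
  0..4  channels  (4B, 4-aligned)
  4..48  stride  (44B, 4-aligned)
  48..56  d  (8B, 8-aligned)
  56..58  layer  (2B, 2-aligned)
  58..60  width  (2B, 2-aligned)
  60..62  f  (2B, 2-aligned)
  62..63  format  (1B, 1-aligned)
  63..64  -- padding (1B)
  64..66  b  (2B, 2-aligned)
  66..68  depth  (2B, 2-aligned)
  68..72  pitch  (4B, 4-aligned)
  sizeof = 72, alignof = 8
packed(2) layout:
  0..4  channels  (4B, 2-aligned)
  4..48  stride  (44B, 2-aligned)
  48..56  d  (8B, 2-aligned)
  56..58  layer  (2B, 2-aligned)
  58..60  width  (2B, 2-aligned)
  60..62  f  (2B, 2-aligned)
  62..63  format  (1B, 1-aligned)
  63..64  -- padding (1B)
  64..66  b  (2B, 2-aligned)
  66..68  depth  (2B, 2-aligned)
  68..72  pitch  (4B, 2-aligned)
  sizeof = 72, alignof = 2
72 − 72 = 0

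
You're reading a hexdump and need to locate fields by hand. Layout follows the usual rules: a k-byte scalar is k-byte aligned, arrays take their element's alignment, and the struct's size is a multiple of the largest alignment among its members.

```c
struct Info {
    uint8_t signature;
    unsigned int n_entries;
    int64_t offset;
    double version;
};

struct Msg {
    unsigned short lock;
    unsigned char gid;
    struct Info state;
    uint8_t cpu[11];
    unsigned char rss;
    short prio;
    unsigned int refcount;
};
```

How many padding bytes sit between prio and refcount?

Info: 0..1  signature  (1B, 1-aligned); 1..4  -- padding (3B); 4..8  n_entries  (4B, 4-aligned); 8..16  offset  (8B, 8-aligned); 16..24  version  (8B, 8-aligned); sizeof = 24, alignof = 8
0..2  lock  (2B, 2-aligned)
2..3  gid  (1B, 1-aligned)
3..8  -- padding (5B)
8..32  state  (24B, 8-aligned)
32..43  cpu  (11B, 1-aligned)
43..44  rss  (1B, 1-aligned)
44..46  prio  (2B, 2-aligned)
46..48  -- padding (2B)
48..52  refcount  (4B, 4-aligned)

2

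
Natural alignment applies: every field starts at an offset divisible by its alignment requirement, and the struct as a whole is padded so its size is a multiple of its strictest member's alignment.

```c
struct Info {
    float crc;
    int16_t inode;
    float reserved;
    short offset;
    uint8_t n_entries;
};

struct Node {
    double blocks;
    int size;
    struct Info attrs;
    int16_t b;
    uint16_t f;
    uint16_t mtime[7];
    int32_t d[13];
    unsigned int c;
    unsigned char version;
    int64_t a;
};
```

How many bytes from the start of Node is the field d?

Info: crc at 0 (size 4, align 4) → ends 4; inode at 4 (size 2, align 2) → ends 6; pad 2 to align 4 for reserved; reserved at 8 (size 4, align 4) → ends 12; offset at 12 (size 2, align 2) → ends 14; n_entries at 14 (size 1, align 1) → ends 15; tail pad 1 to reach multiple of 4; total 16 bytes, alignment 4
blocks at 0 (size 8, align 8) → ends 8
size at 8 (size 4, align 4) → ends 12
attrs at 12 (size 16, align 4) → ends 28
b at 28 (size 2, align 2) → ends 30
f at 30 (size 2, align 2) → ends 32
mtime at 32 (size 14, align 2) → ends 46
pad 2 to align 4 for d
d at 48 (size 52, align 4) → ends 100

48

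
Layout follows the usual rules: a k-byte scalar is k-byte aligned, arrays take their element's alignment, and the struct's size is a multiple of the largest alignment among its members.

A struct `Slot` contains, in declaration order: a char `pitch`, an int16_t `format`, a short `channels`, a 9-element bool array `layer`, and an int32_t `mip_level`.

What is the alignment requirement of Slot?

member alignments: pitch=1, format=2, channels=2, layer=1, mip_level=4
max = 4

4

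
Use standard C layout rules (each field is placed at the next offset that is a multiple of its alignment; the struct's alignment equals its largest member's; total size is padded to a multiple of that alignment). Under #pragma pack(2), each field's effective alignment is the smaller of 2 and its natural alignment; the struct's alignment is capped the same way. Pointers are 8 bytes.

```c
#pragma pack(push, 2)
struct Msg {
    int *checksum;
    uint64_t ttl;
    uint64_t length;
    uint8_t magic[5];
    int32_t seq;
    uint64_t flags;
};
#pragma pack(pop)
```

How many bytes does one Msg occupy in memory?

42 bytes

@0: checksum [8B, align 2] → 8
@8: ttl [8B, align 2] → 16
@16: length [8B, align 2] → 24
@24: magic [5B, align 1] → 29
+1 pad (align 2)
@30: seq [4B, align 2] → 34
@34: flags [8B, align 2] → 42
size 42, align 2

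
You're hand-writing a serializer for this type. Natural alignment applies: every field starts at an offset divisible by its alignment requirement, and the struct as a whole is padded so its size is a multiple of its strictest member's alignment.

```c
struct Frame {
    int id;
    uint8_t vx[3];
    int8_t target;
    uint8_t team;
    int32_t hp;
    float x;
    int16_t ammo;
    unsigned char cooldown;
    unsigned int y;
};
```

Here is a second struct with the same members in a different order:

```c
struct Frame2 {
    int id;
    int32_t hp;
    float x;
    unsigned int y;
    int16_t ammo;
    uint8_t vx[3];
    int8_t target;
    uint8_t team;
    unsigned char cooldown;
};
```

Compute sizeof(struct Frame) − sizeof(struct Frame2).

4

0..4  id  (4B, 4-aligned)
4..7  vx  (3B, 1-aligned)
7..8  target  (1B, 1-aligned)
8..9  team  (1B, 1-aligned)
9..12  -- padding (3B)
12..16  hp  (4B, 4-aligned)
16..20  x  (4B, 4-aligned)
20..22  ammo  (2B, 2-aligned)
22..23  cooldown  (1B, 1-aligned)
23..24  -- padding (1B)
24..28  y  (4B, 4-aligned)
sizeof = 28, alignof = 4
— Frame2 —
0..4  id  (4B, 4-aligned)
4..8  hp  (4B, 4-aligned)
8..12  x  (4B, 4-aligned)
12..16  y  (4B, 4-aligned)
16..18  ammo  (2B, 2-aligned)
18..21  vx  (3B, 1-aligned)
21..22  target  (1B, 1-aligned)
22..23  team  (1B, 1-aligned)
23..24  cooldown  (1B, 1-aligned)
sizeof = 24, alignof = 4
28 − 24 = 4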